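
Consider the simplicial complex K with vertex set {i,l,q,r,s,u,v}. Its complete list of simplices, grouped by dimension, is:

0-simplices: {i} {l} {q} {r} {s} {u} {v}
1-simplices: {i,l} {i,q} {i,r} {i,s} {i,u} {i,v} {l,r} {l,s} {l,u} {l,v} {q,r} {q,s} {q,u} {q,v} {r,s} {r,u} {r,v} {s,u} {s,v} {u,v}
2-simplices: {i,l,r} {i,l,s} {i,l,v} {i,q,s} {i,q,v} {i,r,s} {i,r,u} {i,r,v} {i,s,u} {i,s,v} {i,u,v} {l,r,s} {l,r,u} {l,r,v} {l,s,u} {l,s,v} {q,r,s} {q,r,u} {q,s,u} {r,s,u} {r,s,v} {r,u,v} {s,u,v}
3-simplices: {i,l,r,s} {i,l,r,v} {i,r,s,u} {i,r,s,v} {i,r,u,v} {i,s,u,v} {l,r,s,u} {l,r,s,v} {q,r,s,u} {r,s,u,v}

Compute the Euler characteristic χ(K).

n_0=7 n_1=20 n_2=23 n_3=10
χ=+7−20+23−10=0

χ(K)=0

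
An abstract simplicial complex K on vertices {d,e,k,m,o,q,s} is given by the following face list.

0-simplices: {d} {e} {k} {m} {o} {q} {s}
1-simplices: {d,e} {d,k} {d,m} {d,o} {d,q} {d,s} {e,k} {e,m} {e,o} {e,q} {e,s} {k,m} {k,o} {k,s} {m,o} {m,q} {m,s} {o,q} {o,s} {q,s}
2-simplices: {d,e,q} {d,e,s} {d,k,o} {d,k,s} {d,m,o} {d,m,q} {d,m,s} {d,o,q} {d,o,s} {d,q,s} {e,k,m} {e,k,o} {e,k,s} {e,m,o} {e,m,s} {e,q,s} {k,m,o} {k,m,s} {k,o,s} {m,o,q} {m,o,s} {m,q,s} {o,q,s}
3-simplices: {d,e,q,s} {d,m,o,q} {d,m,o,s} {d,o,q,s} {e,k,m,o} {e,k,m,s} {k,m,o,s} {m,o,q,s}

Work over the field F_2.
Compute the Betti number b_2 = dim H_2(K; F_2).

n_0=7 n_1=20 n_2=23 n_3=8  [Z2]
∂1: piv[de,dk,dm,do,dq,ds] rk=6  ker:ek,em,eo,eq,es,km,ko,ks,mo,mq,ms,oq,os,qs
∂2: piv[deq,des,dko,dks,dmo,dmq,dms,doq,dos,dqs,ekm,eko,eks,emo] rk=14  ker:ems,eqs,kmo,kms,kos,moq,mos,mqs,oqs
∂3: piv[deqs,dmoq,dmos,doqs,ekmo,ekms,kmos,moqs] rk=8
b_2=(23−14)−8=1

b_2=1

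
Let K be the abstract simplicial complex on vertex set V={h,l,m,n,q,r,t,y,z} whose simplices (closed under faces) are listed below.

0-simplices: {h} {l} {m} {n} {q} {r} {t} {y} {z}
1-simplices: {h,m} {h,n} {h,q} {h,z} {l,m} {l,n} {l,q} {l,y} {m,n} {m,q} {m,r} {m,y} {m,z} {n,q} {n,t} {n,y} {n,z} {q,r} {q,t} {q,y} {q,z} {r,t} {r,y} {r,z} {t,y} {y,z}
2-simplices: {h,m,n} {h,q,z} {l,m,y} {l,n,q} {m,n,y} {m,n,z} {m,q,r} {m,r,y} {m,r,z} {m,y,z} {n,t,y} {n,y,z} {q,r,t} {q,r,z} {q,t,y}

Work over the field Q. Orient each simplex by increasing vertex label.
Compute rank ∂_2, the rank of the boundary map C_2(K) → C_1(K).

n_0=9 n_1=26 n_2=15  [Q]
∂1: piv[hm,hn,hq,hz,lm,ly,mr,nt] rk=8  ker:ln,lq,mn,mq,my,mz,nq,ny,nz,qr,qt,qy,qz,rt,ry,rz,ty,yz
∂2: piv[hmn,hqz,lmy,lnq,mny,mnz,mqr,mry,mrz,myz,nty,qrt,qrz,qty] rk=14  ker:nyz
rk∂_2=14

rank∂_2=14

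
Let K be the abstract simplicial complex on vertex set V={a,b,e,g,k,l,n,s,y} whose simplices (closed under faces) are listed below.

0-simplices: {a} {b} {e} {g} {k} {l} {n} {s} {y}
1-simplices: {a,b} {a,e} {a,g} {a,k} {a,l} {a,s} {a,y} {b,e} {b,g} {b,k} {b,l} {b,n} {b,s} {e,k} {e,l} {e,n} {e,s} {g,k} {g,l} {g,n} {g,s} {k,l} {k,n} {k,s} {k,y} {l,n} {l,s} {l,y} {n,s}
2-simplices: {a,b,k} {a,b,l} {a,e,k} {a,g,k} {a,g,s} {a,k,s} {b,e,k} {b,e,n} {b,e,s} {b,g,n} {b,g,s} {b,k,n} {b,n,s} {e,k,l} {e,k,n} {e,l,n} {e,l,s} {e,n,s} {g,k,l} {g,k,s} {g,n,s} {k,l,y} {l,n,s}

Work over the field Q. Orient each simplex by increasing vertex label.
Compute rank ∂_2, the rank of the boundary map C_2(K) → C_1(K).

n_0=9 n_1=29 n_2=23  [Q]
∂1: piv[ab,ae,ag,ak,al,as,ay,bn] rk=8  ker:be,bg,bk,bl,bs,ek,el,en,es,gk,gl,gn,gs,kl,kn,ks,ky,ln,ls,ly,ns
∂2: piv[abk,abl,aek,agk,ags,aks,bek,ben,bes,bgn,bgs,bkn,bns,ekl,eln,els,gkl,kly] rk=18  ker:ekn,ens,gks,gns,lns
rk∂_2=18

rank∂_2=18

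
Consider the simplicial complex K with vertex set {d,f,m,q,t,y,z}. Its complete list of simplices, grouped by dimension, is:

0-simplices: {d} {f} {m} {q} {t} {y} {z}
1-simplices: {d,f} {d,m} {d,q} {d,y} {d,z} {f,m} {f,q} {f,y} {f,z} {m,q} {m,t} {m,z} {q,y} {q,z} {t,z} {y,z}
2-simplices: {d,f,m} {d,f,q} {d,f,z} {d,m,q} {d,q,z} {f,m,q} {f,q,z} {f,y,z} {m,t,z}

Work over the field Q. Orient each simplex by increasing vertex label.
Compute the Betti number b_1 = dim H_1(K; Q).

n_0=7 n_1=16 n_2=9  [Q]
∂1: piv[df,dm,dq,dy,dz,mt] rk=6  ker:fm,fq,fy,fz,mq,mz,qy,qz,tz,yz
∂2: piv[dfm,dfq,dfz,dmq,dqz,fyz,mtz] rk=7  ker:fmq,fqz
b_1=(16−6)−7=3

b_1=3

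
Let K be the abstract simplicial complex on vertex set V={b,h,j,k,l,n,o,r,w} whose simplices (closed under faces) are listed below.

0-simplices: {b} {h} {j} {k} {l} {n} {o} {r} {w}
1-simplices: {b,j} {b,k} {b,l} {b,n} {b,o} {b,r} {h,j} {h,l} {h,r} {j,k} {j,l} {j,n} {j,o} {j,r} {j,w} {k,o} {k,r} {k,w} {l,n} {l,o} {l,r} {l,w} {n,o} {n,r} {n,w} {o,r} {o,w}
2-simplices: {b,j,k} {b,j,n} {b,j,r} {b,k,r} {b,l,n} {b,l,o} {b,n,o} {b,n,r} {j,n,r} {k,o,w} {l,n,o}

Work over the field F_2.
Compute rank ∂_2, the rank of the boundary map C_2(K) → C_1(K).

rank∂_2=9

n_0=9 n_1=27 n_2=11  [Z2]
∂1: piv[bj,bk,bl,bn,bo,br,hj,jw] rk=8  ker:hl,hr,jk,jl,jn,jo,jr,ko,kr,kw,ln,lo,lr,lw,no,nr,nw,or,ow
∂2: piv[bjk,bjn,bjr,bkr,bln,blo,bno,bnr,kow] rk=9  ker:jnr,lno
rk∂_2=9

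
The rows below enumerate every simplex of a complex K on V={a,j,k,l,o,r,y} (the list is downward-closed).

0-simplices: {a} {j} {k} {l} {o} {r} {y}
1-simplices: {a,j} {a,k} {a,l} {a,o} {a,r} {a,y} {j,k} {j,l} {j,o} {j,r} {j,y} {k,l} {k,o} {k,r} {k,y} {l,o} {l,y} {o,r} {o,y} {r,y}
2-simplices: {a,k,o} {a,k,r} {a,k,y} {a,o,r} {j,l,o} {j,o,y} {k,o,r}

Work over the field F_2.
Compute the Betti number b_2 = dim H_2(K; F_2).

b_2=1

n_0=7 n_1=20 n_2=7  [Z2]
∂1: piv[aj,ak,al,ao,ar,ay] rk=6  ker:jk,jl,jo,jr,jy,kl,ko,kr,ky,lo,ly,or,oy,ry
∂2: piv[ako,akr,aky,aor,jlo,joy] rk=6  ker:kor
b_2=(7−6)−0=1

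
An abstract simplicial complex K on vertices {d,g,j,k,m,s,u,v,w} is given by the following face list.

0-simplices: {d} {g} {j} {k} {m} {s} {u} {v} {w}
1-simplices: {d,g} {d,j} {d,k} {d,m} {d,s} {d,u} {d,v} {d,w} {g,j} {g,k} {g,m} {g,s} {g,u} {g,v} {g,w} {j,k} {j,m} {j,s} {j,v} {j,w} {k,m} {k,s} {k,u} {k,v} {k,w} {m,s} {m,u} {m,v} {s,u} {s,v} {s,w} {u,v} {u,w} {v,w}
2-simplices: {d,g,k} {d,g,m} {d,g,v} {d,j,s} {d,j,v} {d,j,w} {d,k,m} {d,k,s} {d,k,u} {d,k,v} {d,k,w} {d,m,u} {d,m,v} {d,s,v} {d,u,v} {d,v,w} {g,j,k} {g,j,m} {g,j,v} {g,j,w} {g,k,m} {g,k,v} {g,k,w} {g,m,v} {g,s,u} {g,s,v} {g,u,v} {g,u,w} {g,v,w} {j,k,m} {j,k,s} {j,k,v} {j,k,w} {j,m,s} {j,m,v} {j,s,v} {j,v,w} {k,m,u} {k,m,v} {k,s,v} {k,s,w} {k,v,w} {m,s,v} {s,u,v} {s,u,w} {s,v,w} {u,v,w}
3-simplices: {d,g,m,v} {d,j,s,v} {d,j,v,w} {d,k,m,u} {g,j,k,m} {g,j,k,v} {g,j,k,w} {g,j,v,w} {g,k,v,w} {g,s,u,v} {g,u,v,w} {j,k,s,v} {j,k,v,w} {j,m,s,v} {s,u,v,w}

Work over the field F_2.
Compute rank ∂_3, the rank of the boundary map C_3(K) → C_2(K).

rank∂_3=14

n_0=9 n_1=34 n_2=47 n_3=15  [Z2]
∂1: piv[dg,dj,dk,dm,ds,du,dv,dw] rk=8  ker:gj,gk,gm,gs,gu,gv,gw,jk,jm,js,jv,jw,km,ks,ku,kv,kw,ms,mu,mv,su,sv,sw,uv,uw,vw
∂2: piv[dgk,dgm,dgv,djs,djv,djw,dkm,dks,dku,dkv,dkw,dmu,dmv,dsv,duv,dvw,gjk,gjm,gjv,gjw,gsu,gsv,guv,guw,jms,ksw] rk=26  ker:gkm,gkv,gkw,gmv,gvw,jkm,jks,jkv,jkw,jmv,jsv,jvw,kmu,kmv,ksv,kvw,msv,suv,suw,svw,uvw
∂3: piv[dgmv,djsv,djvw,dkmu,gjkm,gjkv,gjkw,gjvw,gkvw,gsuv,guvw,jksv,jmsv,suvw] rk=14  ker:jkvw
rk∂_3=14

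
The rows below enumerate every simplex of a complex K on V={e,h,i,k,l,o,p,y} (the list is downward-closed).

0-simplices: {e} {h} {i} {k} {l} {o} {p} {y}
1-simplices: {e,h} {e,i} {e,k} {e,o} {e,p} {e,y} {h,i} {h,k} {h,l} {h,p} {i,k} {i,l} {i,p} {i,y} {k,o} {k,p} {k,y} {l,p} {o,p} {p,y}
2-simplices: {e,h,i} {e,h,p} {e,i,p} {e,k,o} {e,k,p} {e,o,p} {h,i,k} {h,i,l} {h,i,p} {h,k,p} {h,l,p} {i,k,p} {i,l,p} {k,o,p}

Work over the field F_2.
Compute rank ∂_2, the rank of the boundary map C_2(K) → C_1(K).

rank∂_2=10

n_0=8 n_1=20 n_2=14  [Z2]
∂1: piv[eh,ei,ek,eo,ep,ey,hl] rk=7  ker:hi,hk,hp,ik,il,ip,iy,ko,kp,ky,lp,op,py
∂2: piv[ehi,ehp,eip,eko,ekp,eop,hik,hil,hkp,hlp] rk=10  ker:hip,ikp,ilp,kop
rk∂_2=10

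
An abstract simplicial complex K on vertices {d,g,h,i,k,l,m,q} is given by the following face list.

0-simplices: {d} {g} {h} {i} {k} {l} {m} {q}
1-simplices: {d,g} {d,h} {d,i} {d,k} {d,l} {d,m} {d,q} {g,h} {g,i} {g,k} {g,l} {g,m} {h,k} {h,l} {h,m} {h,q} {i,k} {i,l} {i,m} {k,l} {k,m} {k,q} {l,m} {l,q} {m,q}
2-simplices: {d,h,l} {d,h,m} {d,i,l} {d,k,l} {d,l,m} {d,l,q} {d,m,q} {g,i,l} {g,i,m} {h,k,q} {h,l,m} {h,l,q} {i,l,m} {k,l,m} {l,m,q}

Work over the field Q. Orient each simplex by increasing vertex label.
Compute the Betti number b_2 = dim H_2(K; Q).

n_0=8 n_1=25 n_2=15  [Q]
∂1: piv[dg,dh,di,dk,dl,dm,dq] rk=7  ker:gh,gi,gk,gl,gm,hk,hl,hm,hq,ik,il,im,kl,km,kq,lm,lq,mq
∂2: piv[dhl,dhm,dil,dkl,dlm,dlq,dmq,gil,gim,hkq,hlq,ilm,klm] rk=13  ker:hlm,lmq
b_2=(15−13)−0=2

b_2=2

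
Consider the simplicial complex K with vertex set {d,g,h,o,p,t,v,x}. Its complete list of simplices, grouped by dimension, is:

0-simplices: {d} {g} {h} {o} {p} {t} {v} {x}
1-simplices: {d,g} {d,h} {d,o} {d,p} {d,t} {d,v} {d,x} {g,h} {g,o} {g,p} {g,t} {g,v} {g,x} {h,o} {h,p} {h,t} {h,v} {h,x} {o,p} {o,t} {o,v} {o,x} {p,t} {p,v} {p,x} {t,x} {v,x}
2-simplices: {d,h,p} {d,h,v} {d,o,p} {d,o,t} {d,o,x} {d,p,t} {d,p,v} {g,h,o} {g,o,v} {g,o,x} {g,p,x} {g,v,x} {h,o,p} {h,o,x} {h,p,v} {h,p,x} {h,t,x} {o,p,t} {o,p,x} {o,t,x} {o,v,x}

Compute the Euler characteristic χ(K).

n_0=8 n_1=27 n_2=21
χ=+8−27+21=2

χ(K)=2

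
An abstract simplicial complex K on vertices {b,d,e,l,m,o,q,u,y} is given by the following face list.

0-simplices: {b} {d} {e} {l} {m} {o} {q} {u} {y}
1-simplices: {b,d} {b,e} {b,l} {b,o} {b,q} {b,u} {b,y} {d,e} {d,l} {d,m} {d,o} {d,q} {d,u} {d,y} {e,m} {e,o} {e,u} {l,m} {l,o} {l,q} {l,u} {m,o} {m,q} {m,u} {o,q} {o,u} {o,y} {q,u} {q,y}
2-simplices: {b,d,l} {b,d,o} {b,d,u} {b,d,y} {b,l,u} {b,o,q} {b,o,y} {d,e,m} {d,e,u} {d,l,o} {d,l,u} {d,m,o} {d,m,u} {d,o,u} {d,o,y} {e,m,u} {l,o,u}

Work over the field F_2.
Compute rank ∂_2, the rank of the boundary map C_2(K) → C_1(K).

n_0=9 n_1=29 n_2=17  [Z2]
∂1: piv[bd,be,bl,bo,bq,bu,by,dm] rk=8  ker:de,dl,do,dq,du,dy,em,eo,eu,lm,lo,lq,lu,mo,mq,mu,oq,ou,oy,qu,qy
∂2: piv[bdl,bdo,bdu,bdy,blu,boq,boy,dem,deu,dlo,dmo,dmu,dou] rk=13  ker:dlu,doy,emu,lou
rk∂_2=13

rank∂_2=13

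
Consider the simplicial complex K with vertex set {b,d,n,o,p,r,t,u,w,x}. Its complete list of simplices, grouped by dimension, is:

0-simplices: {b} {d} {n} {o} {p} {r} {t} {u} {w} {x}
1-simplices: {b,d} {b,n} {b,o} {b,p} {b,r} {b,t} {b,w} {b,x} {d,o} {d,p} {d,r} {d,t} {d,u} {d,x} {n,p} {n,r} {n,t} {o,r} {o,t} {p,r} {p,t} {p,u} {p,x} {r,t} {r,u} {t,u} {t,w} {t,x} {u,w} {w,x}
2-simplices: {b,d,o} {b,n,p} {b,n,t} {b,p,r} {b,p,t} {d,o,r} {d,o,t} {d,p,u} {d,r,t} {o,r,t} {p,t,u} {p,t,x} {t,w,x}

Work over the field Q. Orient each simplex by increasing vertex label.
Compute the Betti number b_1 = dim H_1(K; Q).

n_0=10 n_1=30 n_2=13  [Q]
∂1: piv[bd,bn,bo,bp,br,bt,bw,bx,du] rk=9  ker:do,dp,dr,dt,dx,np,nr,nt,or,ot,pr,pt,pu,px,rt,ru,tu,tw,tx,uw,wx
∂2: piv[bdo,bnp,bnt,bpr,bpt,dor,dot,dpu,drt,ptu,ptx,twx] rk=12  ker:ort
b_1=(30−9)−12=9

b_1=9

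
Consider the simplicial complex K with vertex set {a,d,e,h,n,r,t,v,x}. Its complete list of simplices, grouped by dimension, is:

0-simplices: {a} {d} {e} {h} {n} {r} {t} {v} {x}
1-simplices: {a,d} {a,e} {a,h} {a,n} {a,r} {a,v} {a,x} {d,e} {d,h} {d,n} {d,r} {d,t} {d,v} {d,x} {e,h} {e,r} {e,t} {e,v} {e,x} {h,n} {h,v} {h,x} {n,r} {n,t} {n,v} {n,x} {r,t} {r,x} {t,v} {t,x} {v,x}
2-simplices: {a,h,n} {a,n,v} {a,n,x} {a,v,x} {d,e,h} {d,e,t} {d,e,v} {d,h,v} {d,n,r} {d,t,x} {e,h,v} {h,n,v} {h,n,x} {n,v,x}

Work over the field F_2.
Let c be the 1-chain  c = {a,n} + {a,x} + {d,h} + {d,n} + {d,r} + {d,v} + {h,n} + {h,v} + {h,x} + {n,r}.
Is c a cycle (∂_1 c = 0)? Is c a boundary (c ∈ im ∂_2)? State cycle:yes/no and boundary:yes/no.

n_0=9 n_1=31 n_2=14  [Z2]
∂1: piv[ad,ae,ah,an,ar,av,ax,dt] rk=8  ker:de,dh,dn,dr,dv,dx,eh,er,et,ev,ex,hn,hv,hx,nr,nt,nv,nx,rt,rx,tv,tx,vx
∂2: piv[ahn,anv,anx,avx,deh,det,dev,dhv,dnr,dtx,hnv,hnx] rk=12  ker:ehv,nvx
∂1c = 0
c vs im∂2: reduces to 0 ⇒ boundary

cycle:yes boundary:yes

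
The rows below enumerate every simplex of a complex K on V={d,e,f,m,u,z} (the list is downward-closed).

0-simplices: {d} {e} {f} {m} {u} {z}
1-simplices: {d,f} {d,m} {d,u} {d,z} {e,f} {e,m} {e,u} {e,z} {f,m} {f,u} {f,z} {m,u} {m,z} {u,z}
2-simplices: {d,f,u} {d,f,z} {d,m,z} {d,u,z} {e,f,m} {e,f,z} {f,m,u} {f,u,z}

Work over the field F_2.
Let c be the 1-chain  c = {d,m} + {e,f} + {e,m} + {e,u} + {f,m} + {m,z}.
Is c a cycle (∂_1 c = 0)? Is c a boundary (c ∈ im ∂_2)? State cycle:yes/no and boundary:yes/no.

cycle:no boundary:no

n_0=6 n_1=14 n_2=8  [Z2]
∂1: piv[df,dm,du,dz,ef] rk=5  ker:em,eu,ez,fm,fu,fz,mu,mz,uz
∂2: piv[dfu,dfz,dmz,duz,efm,efz,fmu] rk=7  ker:fuz
∂1c = {d} + {e} + {u} + {z}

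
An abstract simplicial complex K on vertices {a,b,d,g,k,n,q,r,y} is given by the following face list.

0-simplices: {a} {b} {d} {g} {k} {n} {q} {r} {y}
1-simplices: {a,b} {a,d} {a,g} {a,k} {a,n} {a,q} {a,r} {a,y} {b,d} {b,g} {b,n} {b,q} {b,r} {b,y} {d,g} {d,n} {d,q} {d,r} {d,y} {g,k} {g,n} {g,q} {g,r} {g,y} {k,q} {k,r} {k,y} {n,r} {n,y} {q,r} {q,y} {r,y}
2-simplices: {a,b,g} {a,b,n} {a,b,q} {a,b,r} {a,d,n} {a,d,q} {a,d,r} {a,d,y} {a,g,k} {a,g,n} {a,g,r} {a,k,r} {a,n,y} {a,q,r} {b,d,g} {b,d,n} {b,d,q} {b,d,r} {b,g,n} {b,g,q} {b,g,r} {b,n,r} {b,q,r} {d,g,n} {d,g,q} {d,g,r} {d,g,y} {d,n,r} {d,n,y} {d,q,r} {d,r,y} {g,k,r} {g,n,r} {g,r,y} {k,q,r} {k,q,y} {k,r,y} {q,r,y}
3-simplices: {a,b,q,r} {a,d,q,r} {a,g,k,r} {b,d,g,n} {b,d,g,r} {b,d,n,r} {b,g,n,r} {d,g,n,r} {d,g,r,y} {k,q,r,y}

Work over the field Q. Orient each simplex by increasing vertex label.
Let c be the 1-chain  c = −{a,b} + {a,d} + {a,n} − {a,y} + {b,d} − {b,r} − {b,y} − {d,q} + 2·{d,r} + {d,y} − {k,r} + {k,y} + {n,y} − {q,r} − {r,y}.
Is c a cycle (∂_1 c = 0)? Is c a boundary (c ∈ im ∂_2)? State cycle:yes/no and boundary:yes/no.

n_0=9 n_1=32 n_2=38 n_3=10  [Q]
∂1: piv[ab,ad,ag,ak,an,aq,ar,ay] rk=8  ker:bd,bg,bn,bq,br,by,dg,dn,dq,dr,dy,gk,gn,gq,gr,gy,kq,kr,ky,nr,ny,qr,qy,ry
∂2: piv[abg,abn,abq,abr,adn,adq,adr,ady,agk,agn,agr,akr,any,aqr,bdg,bdn,bgq,bnr,dgy,dry,kqr,kqy,kry] rk=23  ker:bdq,bdr,bgn,bgr,bqr,dgn,dgq,dgr,dnr,dny,dqr,gkr,gnr,gry,qry
∂3: piv[abqr,adqr,agkr,bdgn,bdgr,bdnr,bgnr,dgry,kqry] rk=9  ker:dgnr
∂1c = 0
c vs im∂2: residual ≠ 0 ⇒ not boundary

cycle:yes boundary:no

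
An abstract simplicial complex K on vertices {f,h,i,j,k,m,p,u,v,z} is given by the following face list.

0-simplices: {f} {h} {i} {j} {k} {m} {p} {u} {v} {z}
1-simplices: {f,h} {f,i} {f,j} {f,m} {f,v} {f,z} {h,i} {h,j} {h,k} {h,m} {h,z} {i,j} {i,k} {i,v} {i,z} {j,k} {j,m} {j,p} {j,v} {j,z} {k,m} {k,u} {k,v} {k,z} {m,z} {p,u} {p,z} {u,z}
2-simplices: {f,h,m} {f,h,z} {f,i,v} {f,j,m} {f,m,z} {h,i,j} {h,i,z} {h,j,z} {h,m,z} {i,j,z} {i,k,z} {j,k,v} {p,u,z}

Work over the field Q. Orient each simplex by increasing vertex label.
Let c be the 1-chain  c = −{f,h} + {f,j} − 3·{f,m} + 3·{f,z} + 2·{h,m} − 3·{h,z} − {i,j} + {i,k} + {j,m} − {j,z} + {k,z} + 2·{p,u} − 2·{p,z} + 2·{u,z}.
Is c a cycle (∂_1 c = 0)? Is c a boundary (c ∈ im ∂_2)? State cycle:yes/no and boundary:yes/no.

cycle:yes boundary:yes

n_0=10 n_1=28 n_2=13  [Q]
∂1: piv[fh,fi,fj,fm,fv,fz,hk,jp,ku] rk=9  ker:hi,hj,hm,hz,ij,ik,iv,iz,jk,jm,jv,jz,km,kv,kz,mz,pu,pz,uz
∂2: piv[fhm,fhz,fiv,fjm,fmz,hij,hiz,hjz,ikz,jkv,puz] rk=11  ker:hmz,ijz
∂1c = 0
c vs im∂2: reduces to 0 ⇒ boundary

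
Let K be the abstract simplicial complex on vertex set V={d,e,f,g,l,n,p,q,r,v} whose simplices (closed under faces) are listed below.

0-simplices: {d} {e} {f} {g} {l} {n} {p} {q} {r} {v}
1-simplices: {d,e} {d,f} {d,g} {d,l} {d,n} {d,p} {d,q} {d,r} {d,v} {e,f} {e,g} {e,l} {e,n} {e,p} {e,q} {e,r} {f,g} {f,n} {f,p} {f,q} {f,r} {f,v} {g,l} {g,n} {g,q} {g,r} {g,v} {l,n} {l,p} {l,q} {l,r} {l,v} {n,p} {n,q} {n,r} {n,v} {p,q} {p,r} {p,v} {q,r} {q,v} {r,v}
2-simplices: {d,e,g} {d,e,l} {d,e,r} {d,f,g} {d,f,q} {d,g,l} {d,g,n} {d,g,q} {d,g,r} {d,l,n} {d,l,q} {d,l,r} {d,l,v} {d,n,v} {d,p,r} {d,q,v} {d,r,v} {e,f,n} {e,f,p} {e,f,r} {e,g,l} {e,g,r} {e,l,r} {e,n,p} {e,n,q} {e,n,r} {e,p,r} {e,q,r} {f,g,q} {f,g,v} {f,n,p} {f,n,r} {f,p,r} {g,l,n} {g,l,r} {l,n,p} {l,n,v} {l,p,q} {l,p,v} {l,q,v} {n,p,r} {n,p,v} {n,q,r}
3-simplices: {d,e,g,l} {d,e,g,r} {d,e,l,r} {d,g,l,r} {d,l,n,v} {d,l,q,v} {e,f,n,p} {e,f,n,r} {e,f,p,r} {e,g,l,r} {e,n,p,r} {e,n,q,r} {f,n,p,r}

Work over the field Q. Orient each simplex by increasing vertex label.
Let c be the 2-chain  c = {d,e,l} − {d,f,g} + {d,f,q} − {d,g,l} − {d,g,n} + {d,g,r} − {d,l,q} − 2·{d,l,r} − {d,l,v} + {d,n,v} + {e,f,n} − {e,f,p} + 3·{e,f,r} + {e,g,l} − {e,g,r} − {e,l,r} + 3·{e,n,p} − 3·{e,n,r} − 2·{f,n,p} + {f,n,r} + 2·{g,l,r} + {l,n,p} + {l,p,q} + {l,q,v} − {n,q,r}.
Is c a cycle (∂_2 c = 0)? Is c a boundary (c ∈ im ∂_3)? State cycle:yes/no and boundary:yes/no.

n_0=10 n_1=42 n_2=43 n_3=13  [Q]
∂1: piv[de,df,dg,dl,dn,dp,dq,dr,dv] rk=9  ker:ef,eg,el,en,ep,eq,er,fg,fn,fp,fq,fr,fv,gl,gn,gq,gr,gv,ln,lp,lq,lr,lv,np,nq,nr,nv,pq,pr,pv,qr,qv,rv
∂2: piv[deg,del,der,dfg,dfq,dgl,dgn,dgq,dgr,dln,dlq,dlr,dlv,dnv,dpr,dqv,drv,efn,efp,efr,enp,enq,enr,epr,eqr,fgv,lnp,lpq,lpv] rk=29  ker:egl,egr,elr,fgq,fnp,fnr,fpr,gln,glr,lnv,lqv,npr,npv,nqr
∂3: piv[degl,degr,delr,dglr,dlnv,dlqv,efnp,efnr,efpr,enpr,enqr] rk=11  ker:eglr,fnpr
∂2c = {d,e} − 4·{d,l} + 2·{d,n} + {d,r} + 3·{e,f} − {e,l} − {e,n} − 2·{e,p} + 2·{e,r} − {f,g} + {f,p} + {f,q} + 2·{f,r} + 2·{g,l} − {g,n} − 2·{g,r} + {l,n} − {l,q} − {l,r} − 2·{l,v} + 2·{n,p} − {n,q} − {n,r} + {n,v} + {p,q} − {q,r} + {q,v}

cycle:no boundary:no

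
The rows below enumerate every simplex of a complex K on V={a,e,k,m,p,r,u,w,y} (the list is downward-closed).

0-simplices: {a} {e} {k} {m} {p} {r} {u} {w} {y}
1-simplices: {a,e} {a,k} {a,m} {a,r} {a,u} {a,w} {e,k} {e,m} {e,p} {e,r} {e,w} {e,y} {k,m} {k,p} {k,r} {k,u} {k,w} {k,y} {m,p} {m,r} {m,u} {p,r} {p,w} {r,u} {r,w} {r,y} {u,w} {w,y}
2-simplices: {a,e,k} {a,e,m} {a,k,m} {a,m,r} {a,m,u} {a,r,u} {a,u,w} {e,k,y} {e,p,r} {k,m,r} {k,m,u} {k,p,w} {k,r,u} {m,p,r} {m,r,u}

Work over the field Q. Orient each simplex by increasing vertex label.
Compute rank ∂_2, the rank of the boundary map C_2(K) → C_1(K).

rank∂_2=13

n_0=9 n_1=28 n_2=15  [Q]
∂1: piv[ae,ak,am,ar,au,aw,ep,ey] rk=8  ker:ek,em,er,ew,km,kp,kr,ku,kw,ky,mp,mr,mu,pr,pw,ru,rw,ry,uw,wy
∂2: piv[aek,aem,akm,amr,amu,aru,auw,eky,epr,kmr,kmu,kpw,mpr] rk=13  ker:kru,mru
rk∂_2=13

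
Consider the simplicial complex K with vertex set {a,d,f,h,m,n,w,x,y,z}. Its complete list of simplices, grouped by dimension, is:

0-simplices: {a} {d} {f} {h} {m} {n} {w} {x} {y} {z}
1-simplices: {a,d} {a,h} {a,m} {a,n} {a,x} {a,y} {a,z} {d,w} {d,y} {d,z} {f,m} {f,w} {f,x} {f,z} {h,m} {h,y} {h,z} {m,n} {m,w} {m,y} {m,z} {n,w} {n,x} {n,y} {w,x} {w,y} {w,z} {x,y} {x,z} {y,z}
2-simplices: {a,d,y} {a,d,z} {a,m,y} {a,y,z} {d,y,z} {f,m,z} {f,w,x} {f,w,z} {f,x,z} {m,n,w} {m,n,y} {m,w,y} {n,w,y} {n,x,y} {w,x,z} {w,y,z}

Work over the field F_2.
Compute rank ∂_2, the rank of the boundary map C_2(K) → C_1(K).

n_0=10 n_1=30 n_2=16  [Z2]
∂1: piv[ad,ah,am,an,ax,ay,az,dw,fm] rk=9  ker:dy,dz,fw,fx,fz,hm,hy,hz,mn,mw,my,mz,nw,nx,ny,wx,wy,wz,xy,xz,yz
∂2: piv[ady,adz,amy,ayz,fmz,fwx,fwz,fxz,mnw,mny,mwy,nxy,wyz] rk=13  ker:dyz,nwy,wxz
rk∂_2=13

rank∂_2=13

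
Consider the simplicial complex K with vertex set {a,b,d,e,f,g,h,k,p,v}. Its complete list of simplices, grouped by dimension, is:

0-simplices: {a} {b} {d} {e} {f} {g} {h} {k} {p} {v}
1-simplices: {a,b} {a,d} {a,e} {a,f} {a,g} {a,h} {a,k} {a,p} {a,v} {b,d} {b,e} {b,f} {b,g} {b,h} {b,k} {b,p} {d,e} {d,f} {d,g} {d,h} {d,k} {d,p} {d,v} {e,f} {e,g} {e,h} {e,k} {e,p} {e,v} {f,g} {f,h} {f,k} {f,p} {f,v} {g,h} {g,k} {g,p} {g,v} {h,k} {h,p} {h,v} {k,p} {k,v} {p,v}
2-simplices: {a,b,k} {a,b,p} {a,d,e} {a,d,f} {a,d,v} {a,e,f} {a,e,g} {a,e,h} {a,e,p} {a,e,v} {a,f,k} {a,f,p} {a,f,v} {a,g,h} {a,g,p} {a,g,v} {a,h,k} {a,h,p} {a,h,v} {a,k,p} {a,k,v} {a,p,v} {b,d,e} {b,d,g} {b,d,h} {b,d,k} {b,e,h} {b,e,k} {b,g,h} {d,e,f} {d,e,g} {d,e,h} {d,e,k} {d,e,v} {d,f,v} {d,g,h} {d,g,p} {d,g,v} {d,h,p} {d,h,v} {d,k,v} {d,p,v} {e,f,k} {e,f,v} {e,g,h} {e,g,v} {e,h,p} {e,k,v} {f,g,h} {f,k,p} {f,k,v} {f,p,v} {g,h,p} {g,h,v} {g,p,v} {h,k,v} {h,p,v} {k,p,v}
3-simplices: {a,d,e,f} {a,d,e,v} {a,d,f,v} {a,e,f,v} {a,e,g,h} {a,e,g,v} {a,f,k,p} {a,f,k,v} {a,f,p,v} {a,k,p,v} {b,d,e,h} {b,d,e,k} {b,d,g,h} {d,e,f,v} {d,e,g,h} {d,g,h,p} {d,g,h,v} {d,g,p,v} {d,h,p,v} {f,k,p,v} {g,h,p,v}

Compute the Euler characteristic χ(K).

n_0=10 n_1=44 n_2=58 n_3=21
χ=+10−44+58−21=3

χ(K)=3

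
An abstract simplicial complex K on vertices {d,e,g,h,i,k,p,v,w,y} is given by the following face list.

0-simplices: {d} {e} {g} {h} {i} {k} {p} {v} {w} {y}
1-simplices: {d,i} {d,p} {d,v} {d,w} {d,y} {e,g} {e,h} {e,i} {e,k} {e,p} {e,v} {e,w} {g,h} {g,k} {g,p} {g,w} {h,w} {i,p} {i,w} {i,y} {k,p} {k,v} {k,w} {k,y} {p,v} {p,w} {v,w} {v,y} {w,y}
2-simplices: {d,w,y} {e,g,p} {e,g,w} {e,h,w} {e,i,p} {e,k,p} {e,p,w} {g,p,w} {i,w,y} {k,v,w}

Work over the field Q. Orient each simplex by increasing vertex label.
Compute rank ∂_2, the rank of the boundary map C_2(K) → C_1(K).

n_0=10 n_1=29 n_2=10  [Q]
∂1: piv[di,dp,dv,dw,dy,eg,eh,ei,ek] rk=9  ker:ep,ev,ew,gh,gk,gp,gw,hw,ip,iw,iy,kp,kv,kw,ky,pv,pw,vw,vy,wy
∂2: piv[dwy,egp,egw,ehw,eip,ekp,epw,iwy,kvw] rk=9  ker:gpw
rk∂_2=9

rank∂_2=9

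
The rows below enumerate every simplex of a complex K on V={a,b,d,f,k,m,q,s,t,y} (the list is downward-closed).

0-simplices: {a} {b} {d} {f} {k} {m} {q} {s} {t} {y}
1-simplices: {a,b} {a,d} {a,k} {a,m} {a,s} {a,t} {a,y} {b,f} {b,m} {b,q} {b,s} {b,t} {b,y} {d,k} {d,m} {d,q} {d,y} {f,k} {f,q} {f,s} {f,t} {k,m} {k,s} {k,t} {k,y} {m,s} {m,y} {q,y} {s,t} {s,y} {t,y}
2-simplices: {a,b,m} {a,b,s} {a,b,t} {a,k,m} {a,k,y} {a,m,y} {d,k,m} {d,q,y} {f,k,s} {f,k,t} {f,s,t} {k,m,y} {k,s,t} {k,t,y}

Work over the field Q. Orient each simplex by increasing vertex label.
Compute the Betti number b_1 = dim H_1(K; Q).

b_1=10

n_0=10 n_1=31 n_2=14  [Q]
∂1: piv[ab,ad,ak,am,as,at,ay,bf,bq] rk=9  ker:bm,bs,bt,by,dk,dm,dq,dy,fk,fq,fs,ft,km,ks,kt,ky,ms,my,qy,st,sy,ty
∂2: piv[abm,abs,abt,akm,aky,amy,dkm,dqy,fks,fkt,fst,kty] rk=12  ker:kmy,kst
b_1=(31−9)−12=10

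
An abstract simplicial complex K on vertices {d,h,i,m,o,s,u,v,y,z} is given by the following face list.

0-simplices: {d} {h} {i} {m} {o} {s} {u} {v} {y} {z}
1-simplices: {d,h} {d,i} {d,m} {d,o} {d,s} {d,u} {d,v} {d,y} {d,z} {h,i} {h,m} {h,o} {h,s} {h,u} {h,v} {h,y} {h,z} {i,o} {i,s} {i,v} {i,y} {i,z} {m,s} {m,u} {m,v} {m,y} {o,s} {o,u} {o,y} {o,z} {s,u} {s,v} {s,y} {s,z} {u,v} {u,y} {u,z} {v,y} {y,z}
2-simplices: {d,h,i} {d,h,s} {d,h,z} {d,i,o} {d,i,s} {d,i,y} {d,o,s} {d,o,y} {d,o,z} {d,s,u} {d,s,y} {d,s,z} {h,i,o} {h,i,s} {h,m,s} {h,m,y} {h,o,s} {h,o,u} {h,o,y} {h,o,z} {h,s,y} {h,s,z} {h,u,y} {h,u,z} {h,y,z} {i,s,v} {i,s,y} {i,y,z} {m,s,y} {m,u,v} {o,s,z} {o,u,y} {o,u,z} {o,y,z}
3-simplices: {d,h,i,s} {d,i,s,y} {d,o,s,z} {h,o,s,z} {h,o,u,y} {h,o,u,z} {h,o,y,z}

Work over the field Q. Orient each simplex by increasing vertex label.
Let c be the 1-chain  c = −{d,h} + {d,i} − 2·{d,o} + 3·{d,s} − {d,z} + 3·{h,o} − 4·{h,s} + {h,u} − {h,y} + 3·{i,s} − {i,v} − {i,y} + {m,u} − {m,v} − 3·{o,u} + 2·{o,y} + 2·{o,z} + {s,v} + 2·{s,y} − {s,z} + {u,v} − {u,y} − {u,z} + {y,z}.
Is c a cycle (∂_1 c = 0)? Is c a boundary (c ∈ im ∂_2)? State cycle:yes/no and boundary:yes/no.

n_0=10 n_1=39 n_2=34 n_3=7  [Q]
∂1: piv[dh,di,dm,do,ds,du,dv,dy,dz] rk=9  ker:hi,hm,ho,hs,hu,hv,hy,hz,io,is,iv,iy,iz,ms,mu,mv,my,os,ou,oy,oz,su,sv,sy,sz,uv,uy,uz,vy,yz
∂2: piv[dhi,dhs,dhz,dio,dis,diy,dos,doy,doz,dsu,dsy,dsz,hio,hms,hmy,hou,hoy,huy,huz,hyz,isv,iyz,muv] rk=23  ker:his,hos,hoz,hsy,hsz,isy,msy,osz,ouy,ouz,oyz
∂3: piv[dhis,disy,dosz,hosz,houy,houz,hoyz] rk=7
∂1c = 0
c vs im∂2: reduces to 0 ⇒ boundary

cycle:yes boundary:yes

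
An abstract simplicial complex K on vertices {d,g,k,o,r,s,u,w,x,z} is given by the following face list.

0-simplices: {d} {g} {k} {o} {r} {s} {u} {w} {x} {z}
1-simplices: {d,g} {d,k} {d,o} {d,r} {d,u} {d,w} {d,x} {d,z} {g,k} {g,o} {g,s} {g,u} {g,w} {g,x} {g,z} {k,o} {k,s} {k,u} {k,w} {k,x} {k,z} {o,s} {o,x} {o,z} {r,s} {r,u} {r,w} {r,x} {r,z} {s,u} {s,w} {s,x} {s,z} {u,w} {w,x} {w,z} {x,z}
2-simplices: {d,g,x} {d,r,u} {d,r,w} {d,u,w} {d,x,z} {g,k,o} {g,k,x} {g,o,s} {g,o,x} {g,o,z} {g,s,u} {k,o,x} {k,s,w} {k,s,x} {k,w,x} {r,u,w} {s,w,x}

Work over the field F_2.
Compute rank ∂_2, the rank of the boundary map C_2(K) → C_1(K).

n_0=10 n_1=37 n_2=17  [Z2]
∂1: piv[dg,dk,do,dr,du,dw,dx,dz,gs] rk=9  ker:gk,go,gu,gw,gx,gz,ko,ks,ku,kw,kx,kz,os,ox,oz,rs,ru,rw,rx,rz,su,sw,sx,sz,uw,wx,wz,xz
∂2: piv[dgx,dru,drw,duw,dxz,gko,gkx,gos,gox,goz,gsu,ksw,ksx,kwx] rk=14  ker:kox,ruw,swx
rk∂_2=14

rank∂_2=14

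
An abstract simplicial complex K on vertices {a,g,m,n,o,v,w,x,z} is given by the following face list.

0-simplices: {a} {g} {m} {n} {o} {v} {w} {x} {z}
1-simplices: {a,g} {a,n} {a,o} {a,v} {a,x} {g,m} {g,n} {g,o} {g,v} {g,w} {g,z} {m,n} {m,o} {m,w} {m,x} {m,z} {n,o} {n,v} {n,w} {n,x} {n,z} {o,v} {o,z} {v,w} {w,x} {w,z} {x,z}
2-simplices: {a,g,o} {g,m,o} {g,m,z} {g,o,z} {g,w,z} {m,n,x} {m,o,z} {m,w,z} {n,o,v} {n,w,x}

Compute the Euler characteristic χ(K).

χ(K)=-8

n_0=9 n_1=27 n_2=10
χ=+9−27+10=-8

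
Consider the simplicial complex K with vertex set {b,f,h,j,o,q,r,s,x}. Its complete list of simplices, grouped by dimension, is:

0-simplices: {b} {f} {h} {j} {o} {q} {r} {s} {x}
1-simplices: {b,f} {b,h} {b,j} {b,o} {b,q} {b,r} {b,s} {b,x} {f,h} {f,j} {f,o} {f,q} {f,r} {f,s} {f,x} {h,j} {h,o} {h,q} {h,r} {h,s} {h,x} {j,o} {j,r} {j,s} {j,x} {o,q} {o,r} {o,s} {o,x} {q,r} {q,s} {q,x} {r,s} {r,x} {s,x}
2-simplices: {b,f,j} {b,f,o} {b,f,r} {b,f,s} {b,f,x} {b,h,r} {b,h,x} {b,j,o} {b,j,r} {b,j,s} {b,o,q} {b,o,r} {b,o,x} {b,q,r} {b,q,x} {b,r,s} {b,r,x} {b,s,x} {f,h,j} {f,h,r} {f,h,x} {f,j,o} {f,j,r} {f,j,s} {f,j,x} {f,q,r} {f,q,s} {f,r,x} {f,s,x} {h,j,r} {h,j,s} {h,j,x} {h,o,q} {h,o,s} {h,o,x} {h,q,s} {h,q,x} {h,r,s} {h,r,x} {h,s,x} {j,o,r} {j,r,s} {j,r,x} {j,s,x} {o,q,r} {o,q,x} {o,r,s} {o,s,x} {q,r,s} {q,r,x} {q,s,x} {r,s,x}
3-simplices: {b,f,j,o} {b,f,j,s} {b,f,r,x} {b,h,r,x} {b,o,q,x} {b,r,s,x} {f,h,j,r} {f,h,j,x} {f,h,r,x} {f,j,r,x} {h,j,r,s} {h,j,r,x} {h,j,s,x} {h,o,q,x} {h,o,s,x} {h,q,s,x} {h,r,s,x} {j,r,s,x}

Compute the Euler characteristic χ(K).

χ(K)=8

n_0=9 n_1=35 n_2=52 n_3=18
χ=+9−35+52−18=8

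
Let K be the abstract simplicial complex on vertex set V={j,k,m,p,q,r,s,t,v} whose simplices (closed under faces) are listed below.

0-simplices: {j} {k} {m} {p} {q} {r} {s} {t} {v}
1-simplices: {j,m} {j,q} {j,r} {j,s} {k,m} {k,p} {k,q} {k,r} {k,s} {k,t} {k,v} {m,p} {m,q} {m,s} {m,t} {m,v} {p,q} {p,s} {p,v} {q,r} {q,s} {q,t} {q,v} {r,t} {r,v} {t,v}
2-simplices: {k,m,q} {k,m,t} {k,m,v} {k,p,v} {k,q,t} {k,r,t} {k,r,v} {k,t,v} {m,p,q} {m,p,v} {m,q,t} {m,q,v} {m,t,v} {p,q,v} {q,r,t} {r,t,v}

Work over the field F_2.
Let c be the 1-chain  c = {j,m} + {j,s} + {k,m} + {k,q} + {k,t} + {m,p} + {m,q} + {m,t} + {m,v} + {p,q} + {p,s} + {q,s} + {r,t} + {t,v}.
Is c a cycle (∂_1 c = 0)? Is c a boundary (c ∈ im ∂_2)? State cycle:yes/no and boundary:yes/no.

cycle:no boundary:no

n_0=9 n_1=26 n_2=16  [Z2]
∂1: piv[jm,jq,jr,js,km,kp,kt,kv] rk=8  ker:kq,kr,ks,mp,mq,ms,mt,mv,pq,ps,pv,qr,qs,qt,qv,rt,rv,tv
∂2: piv[kmq,kmt,kmv,kpv,kqt,krt,krv,ktv,mpq,mpv,mqv,qrt] rk=12  ker:mqt,mtv,pqv,rtv
∂1c = {k} + {p} + {r} + {s}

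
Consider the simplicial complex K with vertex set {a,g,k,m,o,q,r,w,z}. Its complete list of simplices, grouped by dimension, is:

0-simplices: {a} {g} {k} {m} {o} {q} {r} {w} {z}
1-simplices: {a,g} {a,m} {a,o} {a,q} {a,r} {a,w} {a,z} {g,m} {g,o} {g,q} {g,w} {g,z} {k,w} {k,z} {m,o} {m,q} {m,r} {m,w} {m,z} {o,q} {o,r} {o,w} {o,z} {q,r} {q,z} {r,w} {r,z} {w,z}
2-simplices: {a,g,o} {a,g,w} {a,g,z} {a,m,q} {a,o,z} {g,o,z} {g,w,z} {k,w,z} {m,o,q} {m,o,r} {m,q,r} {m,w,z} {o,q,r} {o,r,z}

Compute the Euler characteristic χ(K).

χ(K)=-5

n_0=9 n_1=28 n_2=14
χ=+9−28+14=-5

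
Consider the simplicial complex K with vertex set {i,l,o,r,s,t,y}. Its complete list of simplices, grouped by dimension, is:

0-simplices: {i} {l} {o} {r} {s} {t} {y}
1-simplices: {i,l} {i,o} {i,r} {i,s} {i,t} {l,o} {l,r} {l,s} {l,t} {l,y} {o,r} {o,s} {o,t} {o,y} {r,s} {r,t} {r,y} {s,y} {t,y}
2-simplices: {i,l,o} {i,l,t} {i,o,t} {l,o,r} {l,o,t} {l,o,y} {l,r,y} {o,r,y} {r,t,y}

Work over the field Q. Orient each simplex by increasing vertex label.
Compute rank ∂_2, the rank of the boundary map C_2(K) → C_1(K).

rank∂_2=7

n_0=7 n_1=19 n_2=9  [Q]
∂1: piv[il,io,ir,is,it,ly] rk=6  ker:lo,lr,ls,lt,or,os,ot,oy,rs,rt,ry,sy,ty
∂2: piv[ilo,ilt,iot,lor,loy,lry,rty] rk=7  ker:lot,ory
rk∂_2=7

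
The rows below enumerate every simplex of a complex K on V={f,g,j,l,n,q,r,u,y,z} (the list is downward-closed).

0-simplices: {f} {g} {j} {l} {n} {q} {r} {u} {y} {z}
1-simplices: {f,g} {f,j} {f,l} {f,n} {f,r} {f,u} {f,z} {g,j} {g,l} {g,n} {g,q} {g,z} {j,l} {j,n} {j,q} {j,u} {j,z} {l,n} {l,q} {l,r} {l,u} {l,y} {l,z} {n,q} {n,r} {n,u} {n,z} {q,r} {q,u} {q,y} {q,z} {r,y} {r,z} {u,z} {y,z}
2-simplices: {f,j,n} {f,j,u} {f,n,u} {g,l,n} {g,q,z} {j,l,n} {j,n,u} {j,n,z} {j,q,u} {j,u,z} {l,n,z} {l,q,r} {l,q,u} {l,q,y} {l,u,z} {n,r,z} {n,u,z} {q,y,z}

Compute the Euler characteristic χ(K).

χ(K)=-7

n_0=10 n_1=35 n_2=18
χ=+10−35+18=-7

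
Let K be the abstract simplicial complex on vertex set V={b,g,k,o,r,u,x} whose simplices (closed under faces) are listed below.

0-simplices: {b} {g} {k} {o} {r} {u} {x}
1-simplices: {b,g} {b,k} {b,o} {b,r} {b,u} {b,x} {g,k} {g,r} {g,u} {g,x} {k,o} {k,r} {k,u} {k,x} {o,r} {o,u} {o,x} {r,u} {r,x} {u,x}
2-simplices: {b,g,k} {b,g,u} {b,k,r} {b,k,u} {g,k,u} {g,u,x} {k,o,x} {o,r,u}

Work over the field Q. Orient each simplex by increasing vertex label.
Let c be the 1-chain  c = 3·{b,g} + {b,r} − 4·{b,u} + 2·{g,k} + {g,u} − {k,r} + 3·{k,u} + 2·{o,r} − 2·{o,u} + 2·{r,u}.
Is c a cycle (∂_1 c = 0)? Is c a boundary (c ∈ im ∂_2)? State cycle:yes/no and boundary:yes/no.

n_0=7 n_1=20 n_2=8  [Q]
∂1: piv[bg,bk,bo,br,bu,bx] rk=6  ker:gk,gr,gu,gx,ko,kr,ku,kx,or,ou,ox,ru,rx,ux
∂2: piv[bgk,bgu,bkr,bku,gux,kox,oru] rk=7  ker:gku
∂1c = 0
c vs im∂2: reduces to 0 ⇒ boundary

cycle:yes boundary:yes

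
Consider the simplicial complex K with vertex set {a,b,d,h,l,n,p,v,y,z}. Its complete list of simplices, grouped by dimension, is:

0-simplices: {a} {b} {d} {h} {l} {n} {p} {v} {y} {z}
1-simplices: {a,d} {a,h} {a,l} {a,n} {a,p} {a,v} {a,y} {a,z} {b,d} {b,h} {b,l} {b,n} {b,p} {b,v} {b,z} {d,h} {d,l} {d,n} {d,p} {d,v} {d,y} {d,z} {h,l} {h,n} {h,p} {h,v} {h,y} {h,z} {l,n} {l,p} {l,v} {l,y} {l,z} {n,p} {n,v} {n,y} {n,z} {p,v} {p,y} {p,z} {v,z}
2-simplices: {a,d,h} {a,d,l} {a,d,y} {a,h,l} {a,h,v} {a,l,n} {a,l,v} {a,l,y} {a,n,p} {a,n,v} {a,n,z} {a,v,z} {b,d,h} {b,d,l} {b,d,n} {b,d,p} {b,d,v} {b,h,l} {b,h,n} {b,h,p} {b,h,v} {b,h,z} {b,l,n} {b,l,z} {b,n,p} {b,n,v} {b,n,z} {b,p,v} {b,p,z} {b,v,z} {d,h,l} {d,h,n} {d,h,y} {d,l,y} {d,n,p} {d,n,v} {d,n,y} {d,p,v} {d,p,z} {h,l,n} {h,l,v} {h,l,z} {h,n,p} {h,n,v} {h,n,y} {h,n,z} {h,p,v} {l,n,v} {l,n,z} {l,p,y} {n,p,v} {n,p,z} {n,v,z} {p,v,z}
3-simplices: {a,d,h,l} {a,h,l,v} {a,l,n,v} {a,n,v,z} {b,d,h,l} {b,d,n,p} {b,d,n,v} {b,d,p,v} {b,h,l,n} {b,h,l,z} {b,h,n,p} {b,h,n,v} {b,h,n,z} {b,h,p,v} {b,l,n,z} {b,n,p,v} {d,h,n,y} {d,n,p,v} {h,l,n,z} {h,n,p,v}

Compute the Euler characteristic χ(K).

n_0=10 n_1=41 n_2=54 n_3=20
χ=+10−41+54−20=3

χ(K)=3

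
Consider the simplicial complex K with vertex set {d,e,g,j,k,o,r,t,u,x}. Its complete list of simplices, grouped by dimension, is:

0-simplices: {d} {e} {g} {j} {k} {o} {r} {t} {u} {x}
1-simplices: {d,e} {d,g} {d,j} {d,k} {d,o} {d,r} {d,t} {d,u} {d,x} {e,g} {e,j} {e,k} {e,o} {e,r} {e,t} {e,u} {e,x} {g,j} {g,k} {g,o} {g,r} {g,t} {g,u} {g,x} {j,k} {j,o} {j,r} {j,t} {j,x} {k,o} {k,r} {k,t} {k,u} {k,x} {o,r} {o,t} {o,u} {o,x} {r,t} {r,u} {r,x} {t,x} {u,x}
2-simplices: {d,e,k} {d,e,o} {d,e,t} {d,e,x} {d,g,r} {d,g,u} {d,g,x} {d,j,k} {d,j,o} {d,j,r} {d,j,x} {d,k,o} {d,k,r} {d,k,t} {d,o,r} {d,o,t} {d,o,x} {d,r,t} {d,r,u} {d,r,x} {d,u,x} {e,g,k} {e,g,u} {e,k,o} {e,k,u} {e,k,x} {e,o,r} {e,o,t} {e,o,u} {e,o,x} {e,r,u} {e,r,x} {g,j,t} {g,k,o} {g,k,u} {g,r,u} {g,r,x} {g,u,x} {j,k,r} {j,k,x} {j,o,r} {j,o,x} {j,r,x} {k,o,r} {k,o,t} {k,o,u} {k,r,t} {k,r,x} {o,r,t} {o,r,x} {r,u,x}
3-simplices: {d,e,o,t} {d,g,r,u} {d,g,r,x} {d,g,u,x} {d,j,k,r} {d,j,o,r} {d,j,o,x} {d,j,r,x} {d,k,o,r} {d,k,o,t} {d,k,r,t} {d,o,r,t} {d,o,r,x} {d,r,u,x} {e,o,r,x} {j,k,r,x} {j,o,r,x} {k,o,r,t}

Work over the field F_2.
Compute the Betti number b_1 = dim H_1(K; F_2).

b_1=4

n_0=10 n_1=43 n_2=51 n_3=18  [Z2]
∂1: piv[de,dg,dj,dk,do,dr,dt,du,dx] rk=9  ker:eg,ej,ek,eo,er,et,eu,ex,gj,gk,go,gr,gt,gu,gx,jk,jo,jr,jt,jx,ko,kr,kt,ku,kx,or,ot,ou,ox,rt,ru,rx,tx,ux
∂2: piv[dek,deo,det,dex,dgr,dgu,dgx,djk,djo,djr,djx,dko,dkr,dkt,dor,dot,dox,drt,dru,drx,dux,egk,egu,eku,ekx,eor,eou,eru,gjt,gko] rk=30  ker:eko,eot,eox,erx,gku,gru,grx,gux,jkr,jkx,jor,jox,jrx,kor,kot,kou,krt,krx,ort,orx,rux
∂3: piv[deot,dgru,dgrx,dgux,djkr,djor,djox,djrx,dkor,dkot,dkrt,dort,dorx,drux,eorx,jkrx] rk=16  ker:jorx,kort
b_1=(43−9)−30=4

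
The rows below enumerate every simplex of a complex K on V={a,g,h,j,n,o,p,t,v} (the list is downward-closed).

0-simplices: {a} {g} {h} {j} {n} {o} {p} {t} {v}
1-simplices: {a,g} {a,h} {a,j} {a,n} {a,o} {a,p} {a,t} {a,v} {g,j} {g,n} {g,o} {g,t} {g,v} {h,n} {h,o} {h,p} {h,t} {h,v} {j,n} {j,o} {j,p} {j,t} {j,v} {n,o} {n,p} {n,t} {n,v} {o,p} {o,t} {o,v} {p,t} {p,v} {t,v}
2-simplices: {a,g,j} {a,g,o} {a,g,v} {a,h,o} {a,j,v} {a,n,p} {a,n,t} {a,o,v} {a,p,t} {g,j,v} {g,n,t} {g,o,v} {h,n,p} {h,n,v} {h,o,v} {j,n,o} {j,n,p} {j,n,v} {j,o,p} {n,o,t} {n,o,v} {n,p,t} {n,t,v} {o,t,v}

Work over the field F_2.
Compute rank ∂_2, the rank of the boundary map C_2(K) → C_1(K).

rank∂_2=20

n_0=9 n_1=33 n_2=24  [Z2]
∂1: piv[ag,ah,aj,an,ao,ap,at,av] rk=8  ker:gj,gn,go,gt,gv,hn,ho,hp,ht,hv,jn,jo,jp,jt,jv,no,np,nt,nv,op,ot,ov,pt,pv,tv
∂2: piv[agj,ago,agv,aho,ajv,anp,ant,aov,apt,gnt,hnp,hnv,hov,jno,jnp,jnv,jop,not,nov,ntv] rk=20  ker:gjv,gov,npt,otv
rk∂_2=20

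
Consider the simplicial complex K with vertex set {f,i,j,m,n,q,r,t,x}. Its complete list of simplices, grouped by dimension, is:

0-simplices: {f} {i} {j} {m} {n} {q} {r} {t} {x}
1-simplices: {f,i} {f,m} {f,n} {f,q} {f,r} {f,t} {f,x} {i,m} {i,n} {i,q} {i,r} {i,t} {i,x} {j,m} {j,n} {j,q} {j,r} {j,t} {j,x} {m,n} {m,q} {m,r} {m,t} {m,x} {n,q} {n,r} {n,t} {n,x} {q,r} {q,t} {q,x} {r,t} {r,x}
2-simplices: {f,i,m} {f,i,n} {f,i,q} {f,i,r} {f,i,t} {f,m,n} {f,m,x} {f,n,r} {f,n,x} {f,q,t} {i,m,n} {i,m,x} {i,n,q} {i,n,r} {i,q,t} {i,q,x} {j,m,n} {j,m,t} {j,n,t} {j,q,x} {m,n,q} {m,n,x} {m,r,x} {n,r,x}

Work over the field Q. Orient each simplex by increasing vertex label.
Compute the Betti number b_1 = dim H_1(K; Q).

b_1=5

n_0=9 n_1=33 n_2=24  [Q]
∂1: piv[fi,fm,fn,fq,fr,ft,fx,jm] rk=8  ker:im,in,iq,ir,it,ix,jn,jq,jr,jt,jx,mn,mq,mr,mt,mx,nq,nr,nt,nx,qr,qt,qx,rt,rx
∂2: piv[fim,fin,fiq,fir,fit,fmn,fmx,fnr,fnx,fqt,imx,inq,iqx,jmn,jmt,jnt,jqx,mnq,mrx,nrx] rk=20  ker:imn,inr,iqt,mnx
b_1=(33−8)−20=5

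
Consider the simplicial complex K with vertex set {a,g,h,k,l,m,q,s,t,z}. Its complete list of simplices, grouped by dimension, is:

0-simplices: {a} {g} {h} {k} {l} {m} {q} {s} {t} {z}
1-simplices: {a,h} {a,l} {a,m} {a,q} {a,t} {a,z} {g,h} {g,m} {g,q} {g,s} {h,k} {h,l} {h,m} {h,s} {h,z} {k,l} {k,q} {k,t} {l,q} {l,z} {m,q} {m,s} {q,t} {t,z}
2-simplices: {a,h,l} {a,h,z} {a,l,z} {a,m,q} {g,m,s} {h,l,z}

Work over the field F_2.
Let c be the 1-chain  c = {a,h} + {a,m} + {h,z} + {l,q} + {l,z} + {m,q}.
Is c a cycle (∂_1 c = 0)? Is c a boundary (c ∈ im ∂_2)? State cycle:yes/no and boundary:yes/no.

n_0=10 n_1=24 n_2=6  [Z2]
∂1: piv[ah,al,am,aq,at,az,gh,gs,hk] rk=9  ker:gm,gq,hl,hm,hs,hz,kl,kq,kt,lq,lz,mq,ms,qt,tz
∂2: piv[ahl,ahz,alz,amq,gms] rk=5  ker:hlz
∂1c = 0
c vs im∂2: residual ≠ 0 ⇒ not boundary

cycle:yes boundary:no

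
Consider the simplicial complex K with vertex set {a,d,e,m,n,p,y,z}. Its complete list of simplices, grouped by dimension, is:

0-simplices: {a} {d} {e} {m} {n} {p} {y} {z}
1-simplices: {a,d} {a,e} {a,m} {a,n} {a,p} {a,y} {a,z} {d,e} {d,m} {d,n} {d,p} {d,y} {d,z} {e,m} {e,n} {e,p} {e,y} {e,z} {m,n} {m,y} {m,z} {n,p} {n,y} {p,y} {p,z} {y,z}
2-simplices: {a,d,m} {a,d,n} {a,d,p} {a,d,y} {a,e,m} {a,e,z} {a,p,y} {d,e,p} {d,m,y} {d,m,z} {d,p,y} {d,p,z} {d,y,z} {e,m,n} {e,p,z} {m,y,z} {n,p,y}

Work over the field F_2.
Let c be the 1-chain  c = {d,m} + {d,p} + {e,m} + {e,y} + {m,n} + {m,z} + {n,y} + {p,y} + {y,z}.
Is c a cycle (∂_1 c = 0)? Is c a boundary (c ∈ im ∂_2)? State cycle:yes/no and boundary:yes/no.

n_0=8 n_1=26 n_2=17  [Z2]
∂1: piv[ad,ae,am,an,ap,ay,az] rk=7  ker:de,dm,dn,dp,dy,dz,em,en,ep,ey,ez,mn,my,mz,np,ny,py,pz,yz
∂2: piv[adm,adn,adp,ady,aem,aez,apy,dep,dmy,dmz,dpz,dyz,emn,epz,npy] rk=15  ker:dpy,myz
∂1c = 0
c vs im∂2: residual ≠ 0 ⇒ not boundary

cycle:yes boundary:no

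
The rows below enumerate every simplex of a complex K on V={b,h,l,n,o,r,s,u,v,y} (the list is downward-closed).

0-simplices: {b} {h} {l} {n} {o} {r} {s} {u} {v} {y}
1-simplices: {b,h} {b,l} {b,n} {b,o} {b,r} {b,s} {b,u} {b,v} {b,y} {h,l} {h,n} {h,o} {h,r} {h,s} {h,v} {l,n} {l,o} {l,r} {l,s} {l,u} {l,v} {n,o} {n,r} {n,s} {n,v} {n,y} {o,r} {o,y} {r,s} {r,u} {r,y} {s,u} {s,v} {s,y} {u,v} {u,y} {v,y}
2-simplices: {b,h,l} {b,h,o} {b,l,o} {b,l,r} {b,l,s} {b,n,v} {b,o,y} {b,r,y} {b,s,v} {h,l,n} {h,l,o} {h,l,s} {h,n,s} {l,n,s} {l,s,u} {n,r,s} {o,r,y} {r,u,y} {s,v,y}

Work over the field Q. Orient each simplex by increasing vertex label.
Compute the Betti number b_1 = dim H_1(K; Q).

b_1=11

n_0=10 n_1=37 n_2=19  [Q]
∂1: piv[bh,bl,bn,bo,br,bs,bu,bv,by] rk=9  ker:hl,hn,ho,hr,hs,hv,ln,lo,lr,ls,lu,lv,no,nr,ns,nv,ny,or,oy,rs,ru,ry,su,sv,sy,uv,uy,vy
∂2: piv[bhl,bho,blo,blr,bls,bnv,boy,bry,bsv,hln,hls,hns,lsu,nrs,ory,ruy,svy] rk=17  ker:hlo,lns
b_1=(37−9)−17=11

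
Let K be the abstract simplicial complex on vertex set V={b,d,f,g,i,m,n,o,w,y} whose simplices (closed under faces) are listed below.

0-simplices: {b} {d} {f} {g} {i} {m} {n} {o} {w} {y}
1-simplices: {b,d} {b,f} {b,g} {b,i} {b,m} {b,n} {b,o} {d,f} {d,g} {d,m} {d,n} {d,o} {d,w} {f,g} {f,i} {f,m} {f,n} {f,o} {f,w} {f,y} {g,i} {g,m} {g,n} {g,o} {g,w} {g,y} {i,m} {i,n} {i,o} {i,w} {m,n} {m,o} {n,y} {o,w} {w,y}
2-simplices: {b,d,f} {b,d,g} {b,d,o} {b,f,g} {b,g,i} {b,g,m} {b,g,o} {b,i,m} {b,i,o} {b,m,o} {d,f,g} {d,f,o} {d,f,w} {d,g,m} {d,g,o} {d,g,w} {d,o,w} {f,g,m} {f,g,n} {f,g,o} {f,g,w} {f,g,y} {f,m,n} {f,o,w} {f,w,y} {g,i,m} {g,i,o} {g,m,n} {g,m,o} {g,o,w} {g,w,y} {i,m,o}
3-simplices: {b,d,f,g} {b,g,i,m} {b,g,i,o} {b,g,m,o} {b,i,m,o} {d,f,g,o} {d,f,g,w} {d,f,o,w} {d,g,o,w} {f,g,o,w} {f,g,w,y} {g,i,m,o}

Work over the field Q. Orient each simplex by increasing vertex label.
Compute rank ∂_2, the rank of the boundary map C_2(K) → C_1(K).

rank∂_2=20

n_0=10 n_1=35 n_2=32 n_3=12  [Q]
∂1: piv[bd,bf,bg,bi,bm,bn,bo,dw,fy] rk=9  ker:df,dg,dm,dn,do,fg,fi,fm,fn,fo,fw,gi,gm,gn,go,gw,gy,im,in,io,iw,mn,mo,ny,ow,wy
∂2: piv[bdf,bdg,bdo,bfg,bgi,bgm,bgo,bim,bio,bmo,dfo,dfw,dgm,dgw,dow,fgm,fgn,fgy,fmn,fwy] rk=20  ker:dfg,dgo,fgo,fgw,fow,gim,gio,gmn,gmo,gow,gwy,imo
∂3: piv[bdfg,bgim,bgio,bgmo,bimo,dfgo,dfgw,dfow,dgow,fgwy] rk=10  ker:fgow,gimo
rk∂_2=20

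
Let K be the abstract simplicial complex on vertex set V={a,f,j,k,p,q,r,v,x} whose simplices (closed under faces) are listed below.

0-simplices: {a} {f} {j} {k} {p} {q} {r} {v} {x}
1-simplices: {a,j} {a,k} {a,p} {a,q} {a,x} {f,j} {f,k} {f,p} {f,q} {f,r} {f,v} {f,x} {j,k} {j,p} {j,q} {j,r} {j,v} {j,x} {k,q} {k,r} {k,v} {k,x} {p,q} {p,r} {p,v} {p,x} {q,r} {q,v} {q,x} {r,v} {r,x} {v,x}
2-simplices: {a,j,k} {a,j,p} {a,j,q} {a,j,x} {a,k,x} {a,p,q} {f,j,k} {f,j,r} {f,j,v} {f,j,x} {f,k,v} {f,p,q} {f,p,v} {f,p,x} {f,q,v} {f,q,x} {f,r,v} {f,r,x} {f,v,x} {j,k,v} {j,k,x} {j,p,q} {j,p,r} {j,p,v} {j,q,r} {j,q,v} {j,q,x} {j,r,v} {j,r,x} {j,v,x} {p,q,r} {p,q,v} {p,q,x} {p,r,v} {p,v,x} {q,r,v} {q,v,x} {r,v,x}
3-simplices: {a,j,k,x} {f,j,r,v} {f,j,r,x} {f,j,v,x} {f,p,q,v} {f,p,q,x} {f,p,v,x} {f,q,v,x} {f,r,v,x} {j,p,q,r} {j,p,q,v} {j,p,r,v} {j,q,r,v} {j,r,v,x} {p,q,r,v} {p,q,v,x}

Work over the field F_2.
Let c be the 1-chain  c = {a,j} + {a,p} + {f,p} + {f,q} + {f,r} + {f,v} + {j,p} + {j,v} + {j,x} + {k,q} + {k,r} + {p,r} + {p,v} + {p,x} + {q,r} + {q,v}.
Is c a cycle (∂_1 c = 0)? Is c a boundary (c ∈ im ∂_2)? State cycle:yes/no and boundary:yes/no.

n_0=9 n_1=32 n_2=38 n_3=16  [Z2]
∂1: piv[aj,ak,ap,aq,ax,fj,fr,fv] rk=8  ker:fk,fp,fq,fx,jk,jp,jq,jr,jv,jx,kq,kr,kv,kx,pq,pr,pv,px,qr,qv,qx,rv,rx,vx
∂2: piv[ajk,ajp,ajq,ajx,akx,apq,fjk,fjr,fjv,fjx,fkv,fpq,fpv,fpx,fqv,fqx,frv,frx,fvx,jpr,jpv,jqr] rk=22  ker:jkv,jkx,jpq,jqv,jqx,jrv,jrx,jvx,pqr,pqv,pqx,prv,pvx,qrv,qvx,rvx
∂3: piv[ajkx,fjrv,fjrx,fjvx,fpqv,fpqx,fpvx,fqvx,frvx,jpqr,jpqv,jprv,jqrv] rk=13  ker:jrvx,pqrv,pqvx
∂1c = 0
c vs im∂2: residual ≠ 0 ⇒ not boundary

cycle:yes boundary:no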